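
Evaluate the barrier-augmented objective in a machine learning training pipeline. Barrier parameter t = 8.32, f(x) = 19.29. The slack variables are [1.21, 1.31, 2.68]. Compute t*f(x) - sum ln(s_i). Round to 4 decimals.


Step 1: Compute log-barrier.
ln values: [0.1906, 0.27, 0.9858]
phi = -(0.1906 + 0.27 + 0.9858) = -1.4465
Step 2: Compute augmented objective.
t*f(x) = 8.32*19.29 = 160.4928
Total = 160.4928 - 1.4465 = 159.0463


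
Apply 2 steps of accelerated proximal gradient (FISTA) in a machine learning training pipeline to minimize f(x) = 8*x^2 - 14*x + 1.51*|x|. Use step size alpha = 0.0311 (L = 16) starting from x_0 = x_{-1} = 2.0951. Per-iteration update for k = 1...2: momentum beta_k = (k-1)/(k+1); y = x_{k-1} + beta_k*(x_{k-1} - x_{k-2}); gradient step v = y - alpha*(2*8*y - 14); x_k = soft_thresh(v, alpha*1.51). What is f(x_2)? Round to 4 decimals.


FISTA on f(x) = 8*x^2 - 14*x + 1.51*|x|
L = 16, alpha = 0.0311
Iteration 1: beta = 0.0, y = 2.0951 + 0.0*(2.0951 - 2.0951) = 2.0951
  grad(y) = 19.5216, v = y - alpha*grad = 1.488
  prox(v) = soft_thresh(1.488, 0.047) = 1.441
Iteration 2: beta = 0.3333, y = 1.441 + 0.3333*(1.441 - 2.0951) = 1.223
  grad(y) = 5.5678, v = y - alpha*grad = 1.0498
  prox(v) = soft_thresh(1.0498, 0.047) = 1.0029
f(x_2) = 8*1.0029^2 - 14*1.0029 + 1.51*|1.0029| = -4.4799


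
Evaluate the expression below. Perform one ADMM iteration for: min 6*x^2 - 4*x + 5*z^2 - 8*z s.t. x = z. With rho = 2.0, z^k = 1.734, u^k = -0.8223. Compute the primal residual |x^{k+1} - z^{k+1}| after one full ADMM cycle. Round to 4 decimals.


ADMM iteration with rho = 2.0, z^k = 1.734, u^k = -0.8223
Step 1: x-update.
Minimize 6*x^2 - 4*x + (2.0/2)*(x - 1.734 - 0.8223)^2
FOC: (2*6 + 2.0)*x = 4 + 2.0*(1.734 + 0.8223)
x^{k+1} = 0.6509
Step 2: z-update.
Minimize 5*z^2 - 8*z + (2.0/2)*(0.6509 - z - 0.8223)^2
FOC: (2*5 + 2.0)*z = 8 + 2.0*(0.6509 - 0.8223)
z^{k+1} = 0.6381
Step 3: u-update.
u^{k+1} = -0.8223 + 0.6509 - 0.6381 = -0.8095
Step 4: Primal residual = |0.6509 - 0.6381| = 0.0128


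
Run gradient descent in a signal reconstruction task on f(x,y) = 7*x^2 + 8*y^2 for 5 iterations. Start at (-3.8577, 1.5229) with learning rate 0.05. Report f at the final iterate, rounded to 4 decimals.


Gradient descent on f(x,y) = 7*x^2 + 8*y^2.
Starting point: (-3.8577, 1.5229), alpha = 0.05
Step 1: grad_x = 2*7*-3.8577 = -54.0078, grad_y = 2*8*1.5229 = 24.3664
  x_1 = -3.8577 - 0.05*-54.0078 = -1.1573
  y_1 = 1.5229 - 0.05*24.3664 = 0.3046
Step 2: grad_x = 2*7*-1.1573 = -16.2023, grad_y = 2*8*0.3046 = 4.8733
  x_2 = -1.1573 - 0.05*-16.2023 = -0.3472
  y_2 = 0.3046 - 0.05*4.8733 = 0.0609
Step 3: grad_x = 2*7*-0.3472 = -4.8607, grad_y = 2*8*0.0609 = 0.9747
  x_3 = -0.3472 - 0.05*-4.8607 = -0.1042
  y_3 = 0.0609 - 0.05*0.9747 = 0.0122
Step 4: grad_x = 2*7*-0.1042 = -1.4582, grad_y = 2*8*0.0122 = 0.1949
  x_4 = -0.1042 - 0.05*-1.4582 = -0.0312
  y_4 = 0.0122 - 0.05*0.1949 = 0.0024
Step 5: grad_x = 2*7*-0.0312 = -0.4375, grad_y = 2*8*0.0024 = 0.039
  x_5 = -0.0312 - 0.05*-0.4375 = -0.0094
  y_5 = 0.0024 - 0.05*0.039 = 0.0005
f(-0.0094, 0.0005) = 7*(-0.0094)^2 + 8*0.0005^2 = 0.0006


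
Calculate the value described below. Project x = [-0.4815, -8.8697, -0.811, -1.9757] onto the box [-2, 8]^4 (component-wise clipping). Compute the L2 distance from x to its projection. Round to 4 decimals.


Project each component onto [-2, 8].
clip(-0.4815) = -0.4815, clip(-8.8697) = -2.0, clip(-0.811) = -0.811, clip(-1.9757) = -1.9757
Projection = [-0.4815, -2.0, -0.811, -1.9757]
Squared diffs: [0.0, 47.1928, 0.0, 0.0]
Distance = sqrt(47.1928) = 6.8697


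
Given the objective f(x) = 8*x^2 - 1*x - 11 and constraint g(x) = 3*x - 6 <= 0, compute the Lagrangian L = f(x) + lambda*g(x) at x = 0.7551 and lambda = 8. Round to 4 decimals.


Step 1: Evaluate f(x).
f(0.7551) = 8*0.7551^2 - 1*0.7551 - 11 = -7.1937
Step 2: Evaluate g(x).
g(0.7551) = 3*0.7551 - 6 = -3.7347
Step 3: Compute Lagrangian.
L = -7.1937 + 8*-3.7347 = -37.0713


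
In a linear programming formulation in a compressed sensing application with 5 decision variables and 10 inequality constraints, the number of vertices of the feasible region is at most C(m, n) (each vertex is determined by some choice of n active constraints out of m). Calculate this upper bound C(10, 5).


Each vertex corresponds to some choice of n active constraints out of m, so the number of vertices is at most C(m, n) = m! / (n!(m-n)!).
m = 10, n = 5
Numerator: 10 * 9 * 8 * 7 * 6
Denominator: 5! = 120
C(10, 5) = 252


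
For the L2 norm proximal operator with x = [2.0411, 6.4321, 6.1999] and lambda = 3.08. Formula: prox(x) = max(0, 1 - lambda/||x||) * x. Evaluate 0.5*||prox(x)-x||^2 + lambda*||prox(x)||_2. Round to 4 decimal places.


Step 1: Compute ||x||.
||x|| = 9.1639
Step 2: Compute scaling factor.
scale = max(0, 1 - 3.08/9.1639) = 0.6639
Step 3: prox(x) = [1.3551, 4.2703, 4.1161]
||prox(x)|| = 6.0839
Step 4: Proximal objective.
0.5*||prox-x||^2 = 4.7432
lambda*||prox|| = 18.7384
Total = 23.4816


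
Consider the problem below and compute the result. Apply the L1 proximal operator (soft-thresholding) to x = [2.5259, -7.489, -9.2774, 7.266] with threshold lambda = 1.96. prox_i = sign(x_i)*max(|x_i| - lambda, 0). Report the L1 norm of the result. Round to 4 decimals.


Soft-thresholding with lambda = 1.96:
prox(2.5259) = sign(2.5259)*max(|2.5259| - 1.96, 0) = 0.5659
prox(-7.489) = sign(-7.489)*max(|-7.489| - 1.96, 0) = -5.529
prox(-9.2774) = sign(-9.2774)*max(|-9.2774| - 1.96, 0) = -7.3174
prox(7.266) = sign(7.266)*max(|7.266| - 1.96, 0) = 5.306
prox(x) = [0.5659, -5.529, -7.3174, 5.306]
||prox(x)||_1 = 0.5659 + 5.529 + 7.3174 + 5.306 = 18.7183


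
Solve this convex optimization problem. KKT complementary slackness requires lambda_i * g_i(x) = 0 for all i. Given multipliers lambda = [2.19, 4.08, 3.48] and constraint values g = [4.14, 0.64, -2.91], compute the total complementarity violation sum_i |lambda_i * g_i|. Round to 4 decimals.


KKT complementary slackness check:
lambda_1 * g_1 = 2.19 * 4.14 = 9.0666
lambda_2 * g_2 = 4.08 * 0.64 = 2.6112
lambda_3 * g_3 = 3.48 * -2.91 = -10.1268
Total violation = 9.0666 + 2.6112 + 10.1268 = 21.8046


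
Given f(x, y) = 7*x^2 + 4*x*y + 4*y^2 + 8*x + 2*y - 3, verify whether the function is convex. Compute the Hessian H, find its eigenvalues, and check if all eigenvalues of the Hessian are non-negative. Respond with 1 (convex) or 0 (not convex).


The Hessian of f(x,y) = 7*x^2 + 4*x*y + 4*y^2 + 8*x + 2*y - 3 is:
H = [[14, 4], [4, 8]]
Trace = 14 + 8 = 22
Determinant = 14*8 - (4)^2 = 96
Discriminant = (22)^2 - 4*96 = 100.0
Eigenvalues: lambda_1 = 6.0, lambda_2 = 16.0
The function is convex.

1


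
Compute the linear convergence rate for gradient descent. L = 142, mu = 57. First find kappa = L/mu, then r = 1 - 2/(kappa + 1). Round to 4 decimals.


Step 1: Compute the condition number.
kappa = L/mu = 142/57 = 2.4912
Step 2: Compute the convergence rate.
r = 1 - 2/(kappa + 1) = 1 - 2*mu/(L + mu) = (L - mu)/(L + mu) = 85/199 = 0.4271


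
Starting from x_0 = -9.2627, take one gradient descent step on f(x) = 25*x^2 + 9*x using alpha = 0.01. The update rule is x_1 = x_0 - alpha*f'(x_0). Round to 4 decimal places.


We compute the gradient at x_0 and apply the update.
f'(x) = 50*x + 9
f'(-9.2627) = 50*-9.2627 + 9 = -454.135
x_1 = -9.2627 - 0.01*-454.135 = -4.7214


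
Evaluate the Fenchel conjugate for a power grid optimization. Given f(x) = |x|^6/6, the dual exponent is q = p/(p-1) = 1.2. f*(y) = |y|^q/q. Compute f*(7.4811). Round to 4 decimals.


The conjugate exponent q satisfies 1/p + 1/q = 1.
p = 6, so q = 6/(6 - 1) = 1.2
|y|^q = 7.4811^1.2 = 11.1882
f*(7.4811) = 11.1882 / 1.2 = 9.3235


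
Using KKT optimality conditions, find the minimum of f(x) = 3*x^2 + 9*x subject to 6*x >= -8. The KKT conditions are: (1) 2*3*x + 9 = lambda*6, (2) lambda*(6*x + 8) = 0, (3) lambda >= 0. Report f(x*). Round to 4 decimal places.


Step 1: Try lambda = 0 (constraint inactive).
x_unc = -9/(2*3) = -1.5
Check: 6*-1.5 = -9.0 < -8 -- violated!
Step 2: Constraint must be active: 6*x = -8
x* = -8/6 = -4/3 = -1.3333 (rounded; the exact value -4/3 is used below)
lambda = (2*3*(-4/3) + 9)/6 = 0.1667
Step 3: Compute optimal value.
f(x*) = 3*(-4/3)^2 + 9*(-4/3) = -6.6667


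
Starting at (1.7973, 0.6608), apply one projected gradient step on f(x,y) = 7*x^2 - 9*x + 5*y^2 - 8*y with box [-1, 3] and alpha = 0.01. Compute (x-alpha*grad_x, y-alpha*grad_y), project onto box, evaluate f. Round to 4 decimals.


Step 1: Compute gradient at (1.7973, 0.6608).
grad_x = 2*7*1.7973 - 9 = 16.1622
grad_y = 2*5*0.6608 - 8 = -1.392
Step 2: Gradient step.
x_raw = 1.7973 - 0.01*16.1622 = 1.6357
y_raw = 0.6608 - 0.01*-1.392 = 0.6747
Step 3: Project onto [-1, 3].
x_proj = clip(1.6357) = 1.6357
y_proj = clip(0.6747) = 0.6747
Step 4: Evaluate f.
f(1.6357, 0.6747) = 0.8855


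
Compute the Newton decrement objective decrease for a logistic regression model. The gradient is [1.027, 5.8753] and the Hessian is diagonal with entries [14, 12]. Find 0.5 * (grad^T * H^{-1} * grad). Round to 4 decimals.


Step 1: H is diagonal, so H^(-1) * g = [0.0734, 0.4896].
Step 2: g^T H^(-1) g = sum_i g_i^2 / H_ii
  = (1.027)^2/14 + (5.8753)^2/12
  = 0.0753 + 2.8766 = 2.9519
Step 3: Objective decrease = 0.5 * g^T H^(-1) g = 1.476


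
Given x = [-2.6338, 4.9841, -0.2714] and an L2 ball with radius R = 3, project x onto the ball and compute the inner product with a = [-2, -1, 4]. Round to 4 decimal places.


Step 1: Compute ||x|| (intermediates to 6 decimals).
||x|| = sqrt((-2.6338)^2 + 4.9841^2 + (-0.2714)^2) = 5.643741
Step 2: Project.
Since ||x|| > R, scale = R/||x|| = 3/5.643741 = 0.531562, proj(x) = scale * x
proj(x) = [-1.400028, 2.649358, -0.144266]
Step 3: Dot product.
a^T * proj(x) = -2*(-1.400028) - 1*2.649358 + 4*(-0.144266) = -0.4264


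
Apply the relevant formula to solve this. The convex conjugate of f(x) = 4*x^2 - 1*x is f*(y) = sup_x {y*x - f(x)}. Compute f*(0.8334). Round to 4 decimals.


f*(y) = sup_x {y*x - a*x^2 - b*x} = sup_x {(y-b)*x - a*x^2}
FOC: (y - b) - 2a*x = 0 => x* = (y - b)/(2a)
x* = (0.8334 + 1)/(2*4) = 0.2292
f*(0.8334) = (y-b)^2/(4a) = (0.8334 + 1)^2/(4*4)
= 3.3614/16 = 0.2101


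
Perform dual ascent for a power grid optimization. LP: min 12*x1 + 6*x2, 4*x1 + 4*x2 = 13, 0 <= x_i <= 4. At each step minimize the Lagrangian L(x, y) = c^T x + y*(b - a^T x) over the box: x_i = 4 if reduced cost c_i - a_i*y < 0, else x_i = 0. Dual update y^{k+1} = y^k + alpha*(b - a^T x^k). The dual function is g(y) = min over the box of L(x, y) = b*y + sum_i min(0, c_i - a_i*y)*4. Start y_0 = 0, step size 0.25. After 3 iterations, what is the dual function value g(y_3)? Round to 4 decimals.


Dual ascent for LP: min 12*x1 + 6*x2, 4*x1 + 4*x2 = 13, 0 <= x_i <= 4
Step 1: y^k = 0.0, reduced costs: (12.0, 6.0)
  x^k = (0.0, 0.0), subgradient = b - a^T x = 13.0
  y^{k+1} = 0.0 + 0.25*13.0 = 3.25
Step 2: y^k = 3.25, reduced costs: (-1.0, -7.0)
  x^k = (4.0, 4.0), subgradient = b - a^T x = -19.0
  y^{k+1} = 3.25 + 0.25*-19.0 = -1.5
Step 3: y^k = -1.5, reduced costs: (18.0, 12.0)
  x^k = (0.0, 0.0), subgradient = b - a^T x = 13.0
  y^{k+1} = -1.5 + 0.25*13.0 = 1.75
Dual objective at y_3 = 1.75: reduced costs (5.0, -1.0), box minimizer x = (0.0, 4.0)
g(y_3) = b*y + (c1 - a1*y)*x1 + (c2 - a2*y)*x2 = 13*1.75 + 5.0*0.0 + (-1.0)*4.0 = 22.75 + 0.0 - 4.0 = 18.75


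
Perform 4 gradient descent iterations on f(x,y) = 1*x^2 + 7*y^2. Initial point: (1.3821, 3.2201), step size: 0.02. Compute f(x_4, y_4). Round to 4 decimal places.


Gradient descent on f(x,y) = 1*x^2 + 7*y^2.
Starting point: (1.3821, 3.2201), alpha = 0.02
Step 1: grad_x = 2*1*1.3821 = 2.7642, grad_y = 2*7*3.2201 = 45.0814
  x_1 = 1.3821 - 0.02*2.7642 = 1.3268
  y_1 = 3.2201 - 0.02*45.0814 = 2.3185
Step 2: grad_x = 2*1*1.3268 = 2.6536, grad_y = 2*7*2.3185 = 32.4586
  x_2 = 1.3268 - 0.02*2.6536 = 1.2737
  y_2 = 2.3185 - 0.02*32.4586 = 1.6693
Step 3: grad_x = 2*1*1.2737 = 2.5475, grad_y = 2*7*1.6693 = 23.3702
  x_3 = 1.2737 - 0.02*2.5475 = 1.2228
  y_3 = 1.6693 - 0.02*23.3702 = 1.2019
Step 4: grad_x = 2*1*1.2228 = 2.4456, grad_y = 2*7*1.2019 = 16.8265
  x_4 = 1.2228 - 0.02*2.4456 = 1.1739
  y_4 = 1.2019 - 0.02*16.8265 = 0.8654
f(1.1739, 0.8654) = 1*1.1739^2 + 7*0.8654^2 = 6.62


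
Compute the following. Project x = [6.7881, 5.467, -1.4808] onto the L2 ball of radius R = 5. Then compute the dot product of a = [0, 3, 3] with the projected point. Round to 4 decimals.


Step 1: Compute ||x|| (intermediates to 6 decimals).
||x|| = sqrt(6.7881^2 + 5.467^2 + (-1.4808)^2) = 8.840767
Step 2: Project.
Since ||x|| > R, scale = R/||x|| = 5/8.840767 = 0.565562, proj(x) = scale * x
proj(x) = [3.839091, 3.091927, -0.837484]
Step 3: Dot product.
a^T * proj(x) = 0*3.839091 + 3*3.091927 + 3*(-0.837484) = 6.7633


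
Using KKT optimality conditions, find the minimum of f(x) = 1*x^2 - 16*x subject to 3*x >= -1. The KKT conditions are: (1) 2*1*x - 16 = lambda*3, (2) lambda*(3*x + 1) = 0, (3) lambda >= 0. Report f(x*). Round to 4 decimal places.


Step 1: Try lambda = 0 (constraint inactive).
Stationarity: 2*1*x - 16 = 0
x* = 16/(2*1) = 8.0
Check constraint: 3*8.0 = 24.0 >= -1 -- satisfied.
Step 2: Compute optimal value.
f(x*) = 1*8.0^2 - 16*8.0 = -64.0


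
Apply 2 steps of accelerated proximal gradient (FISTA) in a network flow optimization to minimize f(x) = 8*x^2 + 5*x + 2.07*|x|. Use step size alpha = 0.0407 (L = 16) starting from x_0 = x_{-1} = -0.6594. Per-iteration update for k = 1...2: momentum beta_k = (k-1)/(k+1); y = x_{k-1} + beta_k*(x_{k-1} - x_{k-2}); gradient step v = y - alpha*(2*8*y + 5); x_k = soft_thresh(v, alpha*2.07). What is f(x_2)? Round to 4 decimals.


FISTA on f(x) = 8*x^2 + 5*x + 2.07*|x|
L = 16, alpha = 0.0407
Iteration 1: beta = 0.0, y = -0.6594 + 0.0*(-0.6594 + 0.6594) = -0.6594
  grad(y) = -5.5504, v = y - alpha*grad = -0.4335
  prox(v) = soft_thresh(-0.4335, 0.0842) = -0.3492
Iteration 2: beta = 0.3333, y = -0.3492 + 0.3333*(-0.3492 + 0.6594) = -0.2459
  grad(y) = 1.0661, v = y - alpha*grad = -0.2893
  prox(v) = soft_thresh(-0.2893, 0.0842) = -0.205
f(x_2) = 8*(-0.205)^2 + 5*(-0.205) + 2.07*|-0.205| = -0.2644


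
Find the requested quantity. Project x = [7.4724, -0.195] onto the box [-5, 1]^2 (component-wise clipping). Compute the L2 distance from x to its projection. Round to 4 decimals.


Project each component onto [-5, 1].
clip(7.4724) = 1.0, clip(-0.195) = -0.195
Projection = [1.0, -0.195]
Squared diffs: [41.892, 0.0]
Distance = sqrt(41.892) = 6.4724


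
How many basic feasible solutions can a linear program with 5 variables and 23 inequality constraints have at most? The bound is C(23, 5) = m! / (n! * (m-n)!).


Each vertex corresponds to some choice of n active constraints out of m, so the number of vertices is at most C(m, n) = m! / (n!(m-n)!).
m = 23, n = 5
Numerator: 23 * 22 * 21 * 20 * 19
Denominator: 5! = 120
C(23, 5) = 33649


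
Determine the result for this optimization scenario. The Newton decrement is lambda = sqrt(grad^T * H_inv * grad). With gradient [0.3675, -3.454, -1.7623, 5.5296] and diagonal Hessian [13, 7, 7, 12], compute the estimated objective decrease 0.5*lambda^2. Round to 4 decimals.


Step 1: H is diagonal, so H^(-1) * g = [0.0283, -0.4934, -0.2518, 0.4608].
Step 2: g^T H^(-1) g = sum_i g_i^2 / H_ii
  = (0.3675)^2/13 + (-3.454)^2/7 + (-1.7623)^2/7 + (5.5296)^2/12
  = 0.0104 + 1.7043 + 0.4437 + 2.548 = 4.7064
Step 3: Objective decrease = 0.5 * g^T H^(-1) g = 2.3532


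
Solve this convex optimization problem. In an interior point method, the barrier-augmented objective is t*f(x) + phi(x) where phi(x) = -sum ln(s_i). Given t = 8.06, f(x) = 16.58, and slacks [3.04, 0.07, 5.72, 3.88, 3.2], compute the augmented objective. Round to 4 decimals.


Step 1: Compute log-barrier.
ln values: [1.1119, -2.6593, 1.744, 1.3558, 1.1632]
phi = -(1.1119 - 2.6593 + 1.744 + 1.3558 + 1.1632) = -2.7156
Step 2: Compute augmented objective.
t*f(x) = 8.06*16.58 = 133.6348
Total = 133.6348 - 2.7156 = 130.9192


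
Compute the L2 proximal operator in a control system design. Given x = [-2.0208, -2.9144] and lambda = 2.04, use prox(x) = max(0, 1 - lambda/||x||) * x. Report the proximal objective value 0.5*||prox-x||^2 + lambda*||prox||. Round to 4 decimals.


Step 1: Compute ||x||.
||x|| = 3.5465
Step 2: Compute scaling factor.
scale = max(0, 1 - 2.04/3.5465) = 0.4248
Step 3: prox(x) = [-0.8584, -1.238]
||prox(x)|| = 1.5065
Step 4: Proximal objective.
0.5*||prox-x||^2 = 2.0808
lambda*||prox|| = 3.0733
Total = 5.154


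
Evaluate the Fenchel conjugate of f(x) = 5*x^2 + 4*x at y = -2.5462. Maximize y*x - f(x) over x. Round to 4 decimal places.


f*(y) = sup_x {y*x - a*x^2 - b*x} = sup_x {(y-b)*x - a*x^2}
FOC: (y - b) - 2a*x = 0 => x* = (y - b)/(2a)
x* = (-2.5462 - 4)/(2*5) = -0.6546
f*(-2.5462) = (y-b)^2/(4a) = (-2.5462 - 4)^2/(4*5)
= 42.8527/20 = 2.1426


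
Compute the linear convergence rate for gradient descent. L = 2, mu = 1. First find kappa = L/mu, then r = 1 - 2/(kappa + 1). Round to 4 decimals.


Step 1: Compute the condition number.
kappa = L/mu = 2/1 = 2.0
Step 2: Compute the convergence rate.
r = 1 - 2/(kappa + 1) = 1 - 2*mu/(L + mu) = (L - mu)/(L + mu) = 1/3 = 0.3333


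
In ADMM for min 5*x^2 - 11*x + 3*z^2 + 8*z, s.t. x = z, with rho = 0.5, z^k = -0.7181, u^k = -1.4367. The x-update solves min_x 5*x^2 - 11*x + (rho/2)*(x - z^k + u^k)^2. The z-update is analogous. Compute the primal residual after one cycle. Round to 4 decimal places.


ADMM iteration with rho = 0.5, z^k = -0.7181, u^k = -1.4367
Step 1: x-update.
Minimize 5*x^2 - 11*x + (0.5/2)*(x + 0.7181 - 1.4367)^2
FOC: (2*5 + 0.5)*x = 11 + 0.5*(-0.7181 + 1.4367)
x^{k+1} = 1.0818
Step 2: z-update.
Minimize 3*z^2 + 8*z + (0.5/2)*(1.0818 - z - 1.4367)^2
FOC: (2*3 + 0.5)*z = -8 + 0.5*(1.0818 - 1.4367)
z^{k+1} = -1.2581
Step 3: u-update.
u^{k+1} = -1.4367 + 1.0818 + 1.2581 = 0.9032
Step 4: Primal residual = |1.0818 + 1.2581| = 2.3399


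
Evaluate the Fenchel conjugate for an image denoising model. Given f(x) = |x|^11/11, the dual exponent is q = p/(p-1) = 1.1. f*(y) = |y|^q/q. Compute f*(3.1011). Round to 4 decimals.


The conjugate exponent q satisfies 1/p + 1/q = 1.
p = 11, so q = 11/(11 - 1) = 1.1
|y|^q = 3.1011^1.1 = 3.4727
f*(3.1011) = 3.4727 / 1.1 = 3.157


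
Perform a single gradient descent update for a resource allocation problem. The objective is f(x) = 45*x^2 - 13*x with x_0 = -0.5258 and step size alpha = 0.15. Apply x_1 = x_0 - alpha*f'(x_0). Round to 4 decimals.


We compute the gradient at x_0 and apply the update.
f'(x) = 90*x - 13
f'(-0.5258) = 90*-0.5258 - 13 = -60.322
x_1 = -0.5258 - 0.15*-60.322 = 8.5225


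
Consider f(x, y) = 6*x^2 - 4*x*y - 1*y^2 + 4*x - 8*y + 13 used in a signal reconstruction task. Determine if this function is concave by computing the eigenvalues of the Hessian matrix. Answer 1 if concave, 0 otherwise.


The Hessian of f(x,y) = 6*x^2 - 4*x*y - 1*y^2 + 4*x - 8*y + 13 is:
H = [[12, -4], [-4, -2]]
Trace = 12 - 2 = 10
Determinant = 12*-2 - (-4)^2 = -40
Discriminant = (10)^2 - 4*-40 = 260.0
Eigenvalues: lambda_1 = -3.0623, lambda_2 = 13.0623
The function is not concave.

0


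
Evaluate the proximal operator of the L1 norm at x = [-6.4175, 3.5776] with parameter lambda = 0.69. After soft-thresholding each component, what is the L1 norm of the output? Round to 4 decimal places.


Soft-thresholding with lambda = 0.69:
prox(-6.4175) = sign(-6.4175)*max(|-6.4175| - 0.69, 0) = -5.7275
prox(3.5776) = sign(3.5776)*max(|3.5776| - 0.69, 0) = 2.8876
prox(x) = [-5.7275, 2.8876]
||prox(x)||_1 = 5.7275 + 2.8876 = 8.6151


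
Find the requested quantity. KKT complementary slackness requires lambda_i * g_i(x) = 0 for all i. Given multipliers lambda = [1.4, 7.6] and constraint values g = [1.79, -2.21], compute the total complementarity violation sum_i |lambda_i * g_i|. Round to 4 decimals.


KKT complementary slackness check:
lambda_1 * g_1 = 1.4 * 1.79 = 2.506
lambda_2 * g_2 = 7.6 * -2.21 = -16.796
Total violation = 2.506 + 16.796 = 19.302


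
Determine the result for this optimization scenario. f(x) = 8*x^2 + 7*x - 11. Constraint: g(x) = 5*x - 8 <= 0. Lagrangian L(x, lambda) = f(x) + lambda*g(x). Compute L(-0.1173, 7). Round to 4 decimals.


Step 1: Evaluate f(x).
f(-0.1173) = 8*(-0.1173)^2 + 7*(-0.1173) - 11 = -11.711
Step 2: Evaluate g(x).
g(-0.1173) = 5*-0.1173 - 8 = -8.5865
Step 3: Compute Lagrangian.
L = -11.711 + 7*-8.5865 = -71.8165


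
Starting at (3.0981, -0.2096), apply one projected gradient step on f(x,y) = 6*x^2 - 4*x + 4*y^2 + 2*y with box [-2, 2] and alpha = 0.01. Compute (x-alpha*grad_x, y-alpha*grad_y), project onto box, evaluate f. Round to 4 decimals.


Step 1: Compute gradient at (3.0981, -0.2096).
grad_x = 2*6*3.0981 - 4 = 33.1772
grad_y = 2*4*-0.2096 + 2 = 0.3232
Step 2: Gradient step.
x_raw = 3.0981 - 0.01*33.1772 = 2.7663
y_raw = -0.2096 - 0.01*0.3232 = -0.2128
Step 3: Project onto [-2, 2].
x_proj = clip(2.7663) = 2.0
y_proj = clip(-0.2128) = -0.2128
Step 4: Evaluate f.
f(2.0, -0.2128) = 15.7555


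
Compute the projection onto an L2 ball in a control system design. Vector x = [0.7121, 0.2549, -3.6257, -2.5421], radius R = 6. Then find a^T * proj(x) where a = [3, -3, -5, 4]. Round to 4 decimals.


Step 1: Compute ||x|| (intermediates to 6 decimals).
||x|| = sqrt(0.7121^2 + 0.2549^2 + (-3.6257)^2 + (-2.5421)^2) = 4.492219
Step 2: Project.
Since ||x|| <= R, proj = x (no scaling needed).
proj(x) = [0.7121, 0.2549, -3.6257, -2.5421]
Step 3: Dot product.
a^T * proj(x) = 3*0.7121 - 3*0.2549 - 5*(-3.6257) + 4*(-2.5421) = 9.3317


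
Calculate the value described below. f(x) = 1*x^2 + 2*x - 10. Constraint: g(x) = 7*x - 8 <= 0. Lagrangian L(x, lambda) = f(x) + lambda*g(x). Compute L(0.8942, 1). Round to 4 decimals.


Step 1: Evaluate f(x).
f(0.8942) = 1*0.8942^2 + 2*0.8942 - 10 = -7.412
Step 2: Evaluate g(x).
g(0.8942) = 7*0.8942 - 8 = -1.7406
Step 3: Compute Lagrangian.
L = -7.412 + 1*-1.7406 = -9.1526


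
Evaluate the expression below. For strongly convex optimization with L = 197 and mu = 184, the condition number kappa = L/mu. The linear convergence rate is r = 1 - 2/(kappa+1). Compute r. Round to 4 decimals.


Step 1: Compute the condition number.
kappa = L/mu = 197/184 = 1.0707
Step 2: Compute the convergence rate.
r = 1 - 2/(kappa + 1) = 1 - 2*mu/(L + mu) = (L - mu)/(L + mu) = 13/381 = 0.0341


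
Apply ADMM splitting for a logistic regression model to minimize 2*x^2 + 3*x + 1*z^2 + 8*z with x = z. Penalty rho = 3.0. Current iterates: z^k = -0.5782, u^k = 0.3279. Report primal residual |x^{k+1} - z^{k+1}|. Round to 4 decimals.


ADMM iteration with rho = 3.0, z^k = -0.5782, u^k = 0.3279
Step 1: x-update.
Minimize 2*x^2 + 3*x + (3.0/2)*(x + 0.5782 + 0.3279)^2
FOC: (2*2 + 3.0)*x = -3 + 3.0*(-0.5782 - 0.3279)
x^{k+1} = -0.8169
Step 2: z-update.
Minimize 1*z^2 + 8*z + (3.0/2)*(-0.8169 - z + 0.3279)^2
FOC: (2*1 + 3.0)*z = -8 + 3.0*(-0.8169 + 0.3279)
z^{k+1} = -1.8934
Step 3: u-update.
u^{k+1} = 0.3279 - 0.8169 + 1.8934 = 1.4044
Step 4: Primal residual = |-0.8169 + 1.8934| = 1.0765


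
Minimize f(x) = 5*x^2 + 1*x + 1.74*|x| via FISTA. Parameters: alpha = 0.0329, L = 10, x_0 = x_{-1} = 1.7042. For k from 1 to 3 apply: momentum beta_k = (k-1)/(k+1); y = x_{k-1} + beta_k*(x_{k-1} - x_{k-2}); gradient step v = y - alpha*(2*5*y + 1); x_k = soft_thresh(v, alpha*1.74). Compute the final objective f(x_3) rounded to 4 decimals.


FISTA on f(x) = 5*x^2 + 1*x + 1.74*|x|
L = 10, alpha = 0.0329
Iteration 1: beta = 0.0, y = 1.7042 + 0.0*(1.7042 - 1.7042) = 1.7042
  grad(y) = 18.042, v = y - alpha*grad = 1.1106
  prox(v) = soft_thresh(1.1106, 0.0572) = 1.0534
Iteration 2: beta = 0.3333, y = 1.0534 + 0.3333*(1.0534 - 1.7042) = 0.8364
  grad(y) = 9.3643, v = y - alpha*grad = 0.5283
  prox(v) = soft_thresh(0.5283, 0.0572) = 0.4711
Iteration 3: beta = 0.5, y = 0.4711 + 0.5*(0.4711 - 1.0534) = 0.18
  grad(y) = 2.7996, v = y - alpha*grad = 0.0879
  prox(v) = soft_thresh(0.0879, 0.0572) = 0.0306
f(x_3) = 5*0.0306^2 + 1*0.0306 + 1.74*|0.0306| = 0.0886


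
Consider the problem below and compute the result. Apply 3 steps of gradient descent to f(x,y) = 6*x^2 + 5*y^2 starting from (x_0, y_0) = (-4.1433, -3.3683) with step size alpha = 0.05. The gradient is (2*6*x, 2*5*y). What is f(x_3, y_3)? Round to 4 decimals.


Gradient descent on f(x,y) = 6*x^2 + 5*y^2.
Starting point: (-4.1433, -3.3683), alpha = 0.05
Step 1: grad_x = 2*6*-4.1433 = -49.7196, grad_y = 2*5*-3.3683 = -33.683
  x_1 = -4.1433 - 0.05*-49.7196 = -1.6573
  y_1 = -3.3683 - 0.05*-33.683 = -1.6842
Step 2: grad_x = 2*6*-1.6573 = -19.8878, grad_y = 2*5*-1.6842 = -16.8415
  x_2 = -1.6573 - 0.05*-19.8878 = -0.6629
  y_2 = -1.6842 - 0.05*-16.8415 = -0.8421
Step 3: grad_x = 2*6*-0.6629 = -7.9551, grad_y = 2*5*-0.8421 = -8.4208
  x_3 = -0.6629 - 0.05*-7.9551 = -0.2652
  y_3 = -0.8421 - 0.05*-8.4208 = -0.421
f(-0.2652, -0.421) = 6*(-0.2652)^2 + 5*(-0.421)^2 = 1.3083


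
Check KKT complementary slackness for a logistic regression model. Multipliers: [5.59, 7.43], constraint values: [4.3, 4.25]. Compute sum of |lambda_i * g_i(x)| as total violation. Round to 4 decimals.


KKT complementary slackness check:
lambda_1 * g_1 = 5.59 * 4.3 = 24.037
lambda_2 * g_2 = 7.43 * 4.25 = 31.5775
Total violation = 24.037 + 31.5775 = 55.6145


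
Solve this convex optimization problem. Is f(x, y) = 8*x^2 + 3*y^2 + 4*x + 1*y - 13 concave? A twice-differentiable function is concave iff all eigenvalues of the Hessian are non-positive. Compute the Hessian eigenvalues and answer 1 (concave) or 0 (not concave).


The Hessian of f(x,y) = 8*x^2 + 3*y^2 + 4*x + 1*y - 13 is:
H = [[16, 0], [0, 6]]
Trace = 16 + 6 = 22
Determinant = 16*6 - (0)^2 = 96
Discriminant = (22)^2 - 4*96 = 100.0
Eigenvalues: lambda_1 = 6.0, lambda_2 = 16.0
The function is not concave.

0


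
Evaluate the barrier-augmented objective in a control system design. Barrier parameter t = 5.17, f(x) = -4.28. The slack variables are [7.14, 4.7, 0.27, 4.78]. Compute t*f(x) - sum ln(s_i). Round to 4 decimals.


Step 1: Compute log-barrier.
ln values: [1.9657, 1.5476, -1.3093, 1.5644]
phi = -(1.9657 + 1.5476 - 1.3093 + 1.5644) = -3.7684
Step 2: Compute augmented objective.
t*f(x) = 5.17*-4.28 = -22.1276
Total = -22.1276 - 3.7684 = -25.896


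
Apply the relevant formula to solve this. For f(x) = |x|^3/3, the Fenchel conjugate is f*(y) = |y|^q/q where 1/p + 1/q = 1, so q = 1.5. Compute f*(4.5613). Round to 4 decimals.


The conjugate exponent q satisfies 1/p + 1/q = 1.
p = 3, so q = 3/(3 - 1) = 1.5
|y|^q = 4.5613^1.5 = 9.7417
f*(4.5613) = 9.7417 / 1.5 = 6.4944


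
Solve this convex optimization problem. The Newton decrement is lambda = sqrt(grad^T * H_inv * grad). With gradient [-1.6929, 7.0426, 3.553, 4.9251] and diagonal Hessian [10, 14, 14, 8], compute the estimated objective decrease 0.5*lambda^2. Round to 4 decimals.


Step 1: H is diagonal, so H^(-1) * g = [-0.1693, 0.503, 0.2538, 0.6156].
Step 2: g^T H^(-1) g = sum_i g_i^2 / H_ii
  = (-1.6929)^2/10 + (7.0426)^2/14 + (3.553)^2/14 + (4.9251)^2/8
  = 0.2866 + 3.5427 + 0.9017 + 3.0321 = 7.7631
Step 3: Objective decrease = 0.5 * g^T H^(-1) g = 3.8815


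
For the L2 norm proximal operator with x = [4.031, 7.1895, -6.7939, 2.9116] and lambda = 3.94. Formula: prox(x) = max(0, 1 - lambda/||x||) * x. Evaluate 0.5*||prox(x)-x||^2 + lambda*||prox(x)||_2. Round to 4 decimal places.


Step 1: Compute ||x||.
||x|| = 11.0712
Step 2: Compute scaling factor.
scale = max(0, 1 - 3.94/11.0712) = 0.6441
Step 3: prox(x) = [2.5965, 4.6309, -4.3761, 1.8754]
||prox(x)|| = 7.1312
Step 4: Proximal objective.
0.5*||prox-x||^2 = 7.7618
lambda*||prox|| = 28.0969
Total = 35.8589


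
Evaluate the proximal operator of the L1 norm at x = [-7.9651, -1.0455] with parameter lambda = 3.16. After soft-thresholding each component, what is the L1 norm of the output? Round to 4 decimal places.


Soft-thresholding with lambda = 3.16:
prox(-7.9651) = sign(-7.9651)*max(|-7.9651| - 3.16, 0) = -4.8051
prox(-1.0455) = sign(-1.0455)*max(|-1.0455| - 3.16, 0) = 0.0
prox(x) = [-4.8051, 0.0]
||prox(x)||_1 = 4.8051 + 0.0 = 4.8051


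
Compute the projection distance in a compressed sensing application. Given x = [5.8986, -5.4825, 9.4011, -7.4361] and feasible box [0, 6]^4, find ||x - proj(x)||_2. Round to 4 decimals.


Project each component onto [0, 6].
clip(5.8986) = 5.8986, clip(-5.4825) = 0.0, clip(9.4011) = 6.0, clip(-7.4361) = 0.0
Projection = [5.8986, 0.0, 6.0, 0.0]
Squared diffs: [0.0, 30.0578, 11.5675, 55.2956]
Distance = sqrt(96.9209) = 9.8448


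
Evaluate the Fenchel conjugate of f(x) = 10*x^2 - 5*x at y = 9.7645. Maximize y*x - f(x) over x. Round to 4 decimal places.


f*(y) = sup_x {y*x - a*x^2 - b*x} = sup_x {(y-b)*x - a*x^2}
FOC: (y - b) - 2a*x = 0 => x* = (y - b)/(2a)
x* = (9.7645 + 5)/(2*10) = 0.7382
f*(9.7645) = (y-b)^2/(4a) = (9.7645 + 5)^2/(4*10)
= 217.9905/40 = 5.4498


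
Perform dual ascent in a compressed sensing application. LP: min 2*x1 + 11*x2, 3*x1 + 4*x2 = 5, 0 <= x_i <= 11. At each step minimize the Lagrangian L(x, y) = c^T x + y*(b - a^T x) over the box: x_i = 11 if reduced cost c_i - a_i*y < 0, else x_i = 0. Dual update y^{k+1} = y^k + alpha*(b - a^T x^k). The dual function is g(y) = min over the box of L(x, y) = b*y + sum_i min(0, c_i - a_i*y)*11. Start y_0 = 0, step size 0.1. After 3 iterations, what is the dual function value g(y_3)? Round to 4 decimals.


Dual ascent for LP: min 2*x1 + 11*x2, 3*x1 + 4*x2 = 5, 0 <= x_i <= 11
Step 1: y^k = 0.0, reduced costs: (2.0, 11.0)
  x^k = (0.0, 0.0), subgradient = b - a^T x = 5.0
  y^{k+1} = 0.0 + 0.1*5.0 = 0.5
Step 2: y^k = 0.5, reduced costs: (0.5, 9.0)
  x^k = (0.0, 0.0), subgradient = b - a^T x = 5.0
  y^{k+1} = 0.5 + 0.1*5.0 = 1.0
Step 3: y^k = 1.0, reduced costs: (-1.0, 7.0)
  x^k = (11.0, 0.0), subgradient = b - a^T x = -28.0
  y^{k+1} = 1.0 + 0.1*-28.0 = -1.8
Dual objective at y_3 = -1.8: reduced costs (7.4, 18.2), box minimizer x = (0.0, 0.0)
g(y_3) = b*y + (c1 - a1*y)*x1 + (c2 - a2*y)*x2 = 5*(-1.8) + 7.4*0.0 + 18.2*0.0 = -9.0 + 0.0 + 0.0 = -9.0


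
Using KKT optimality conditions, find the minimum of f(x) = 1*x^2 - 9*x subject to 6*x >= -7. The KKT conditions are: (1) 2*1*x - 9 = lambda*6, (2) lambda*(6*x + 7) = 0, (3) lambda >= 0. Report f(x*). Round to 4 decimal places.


Step 1: Try lambda = 0 (constraint inactive).
Stationarity: 2*1*x - 9 = 0
x* = 9/(2*1) = 4.5
Check constraint: 6*4.5 = 27.0 >= -7 -- satisfied.
Step 2: Compute optimal value.
f(x*) = 1*4.5^2 - 9*4.5 = -20.25


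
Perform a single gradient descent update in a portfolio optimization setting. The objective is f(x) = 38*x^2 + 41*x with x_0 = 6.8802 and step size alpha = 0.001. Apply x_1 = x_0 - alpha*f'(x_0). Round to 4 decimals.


We compute the gradient at x_0 and apply the update.
f'(x) = 76*x + 41
f'(6.8802) = 76*6.8802 + 41 = 563.8952
x_1 = 6.8802 - 0.001*563.8952 = 6.3163


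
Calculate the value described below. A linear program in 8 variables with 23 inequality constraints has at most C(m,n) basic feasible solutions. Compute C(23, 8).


Each vertex corresponds to some choice of n active constraints out of m, so the number of vertices is at most C(m, n) = m! / (n!(m-n)!).
m = 23, n = 8
Numerator: 23 * 22 * 21 * 20 * 19 * 18 * 17 * 16
Denominator: 8! = 40320
C(23, 8) = 490314


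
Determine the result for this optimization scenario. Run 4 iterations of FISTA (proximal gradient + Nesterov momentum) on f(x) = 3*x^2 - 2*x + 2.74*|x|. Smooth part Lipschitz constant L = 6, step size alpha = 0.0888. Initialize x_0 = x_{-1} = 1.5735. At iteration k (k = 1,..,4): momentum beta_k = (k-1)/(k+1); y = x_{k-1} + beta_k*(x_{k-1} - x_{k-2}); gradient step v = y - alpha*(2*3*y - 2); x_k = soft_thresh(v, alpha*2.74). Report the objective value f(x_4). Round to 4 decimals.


FISTA on f(x) = 3*x^2 - 2*x + 2.74*|x|
L = 6, alpha = 0.0888
Iteration 1: beta = 0.0, y = 1.5735 + 0.0*(1.5735 - 1.5735) = 1.5735
  grad(y) = 7.441, v = y - alpha*grad = 0.9127
  prox(v) = soft_thresh(0.9127, 0.2433) = 0.6694
Iteration 2: beta = 0.3333, y = 0.6694 + 0.3333*(0.6694 - 1.5735) = 0.3681
  grad(y) = 0.2084, v = y - alpha*grad = 0.3496
  prox(v) = soft_thresh(0.3496, 0.2433) = 0.1063
Iteration 3: beta = 0.5, y = 0.1063 + 0.5*(0.1063 - 0.6694) = -0.1753
  grad(y) = -3.052, v = y - alpha*grad = 0.0957
  prox(v) = soft_thresh(0.0957, 0.2433) = 0.0
Iteration 4: beta = 0.6, y = 0.0 + 0.6*(0.0 - 0.1063) = -0.0638
  grad(y) = -2.3825, v = y - alpha*grad = 0.1478
  prox(v) = soft_thresh(0.1478, 0.2433) = 0.0
f(x_4) = 3*0.0^2 - 2*0.0 + 2.74*|0.0| = 0.0


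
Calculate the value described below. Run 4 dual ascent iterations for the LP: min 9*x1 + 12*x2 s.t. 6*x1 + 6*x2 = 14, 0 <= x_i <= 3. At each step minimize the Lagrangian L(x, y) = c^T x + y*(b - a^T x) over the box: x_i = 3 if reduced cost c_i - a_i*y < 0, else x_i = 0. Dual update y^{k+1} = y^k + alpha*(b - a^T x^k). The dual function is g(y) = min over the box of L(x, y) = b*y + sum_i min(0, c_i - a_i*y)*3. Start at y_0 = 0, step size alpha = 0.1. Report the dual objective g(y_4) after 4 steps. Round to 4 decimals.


Dual ascent for LP: min 9*x1 + 12*x2, 6*x1 + 6*x2 = 14, 0 <= x_i <= 3
Step 1: y^k = 0.0, reduced costs: (9.0, 12.0)
  x^k = (0.0, 0.0), subgradient = b - a^T x = 14.0
  y^{k+1} = 0.0 + 0.1*14.0 = 1.4
Step 2: y^k = 1.4, reduced costs: (0.6, 3.6)
  x^k = (0.0, 0.0), subgradient = b - a^T x = 14.0
  y^{k+1} = 1.4 + 0.1*14.0 = 2.8
Step 3: y^k = 2.8, reduced costs: (-7.8, -4.8)
  x^k = (3.0, 3.0), subgradient = b - a^T x = -22.0
  y^{k+1} = 2.8 + 0.1*-22.0 = 0.6
Step 4: y^k = 0.6, reduced costs: (5.4, 8.4)
  x^k = (0.0, 0.0), subgradient = b - a^T x = 14.0
  y^{k+1} = 0.6 + 0.1*14.0 = 2.0
Dual objective at y_4 = 2.0: reduced costs (-3.0, 0.0), box minimizer x = (3.0, 0.0)
g(y_4) = b*y + (c1 - a1*y)*x1 + (c2 - a2*y)*x2 = 14*2.0 + (-3.0)*3.0 + 0.0*0.0 = 28.0 - 9.0 + 0.0 = 19.0


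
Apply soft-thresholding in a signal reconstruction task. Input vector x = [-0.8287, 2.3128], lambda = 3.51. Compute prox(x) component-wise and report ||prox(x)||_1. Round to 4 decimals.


Soft-thresholding with lambda = 3.51:
prox(-0.8287) = sign(-0.8287)*max(|-0.8287| - 3.51, 0) = 0.0
prox(2.3128) = sign(2.3128)*max(|2.3128| - 3.51, 0) = 0.0
prox(x) = [0.0, 0.0]
||prox(x)||_1 = 0.0 + 0.0 = 0.0


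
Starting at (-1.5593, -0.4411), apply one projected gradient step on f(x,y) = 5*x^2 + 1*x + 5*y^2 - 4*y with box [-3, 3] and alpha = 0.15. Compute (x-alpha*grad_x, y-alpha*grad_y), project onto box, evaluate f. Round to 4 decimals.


Step 1: Compute gradient at (-1.5593, -0.4411).
grad_x = 2*5*-1.5593 + 1 = -14.593
grad_y = 2*5*-0.4411 - 4 = -8.411
Step 2: Gradient step.
x_raw = -1.5593 - 0.15*-14.593 = 0.6297
y_raw = -0.4411 - 0.15*-8.411 = 0.8206
Step 3: Project onto [-3, 3].
x_proj = clip(0.6297) = 0.6297
y_proj = clip(0.8206) = 0.8206
Step 4: Evaluate f.
f(0.6297, 0.8206) = 2.6963


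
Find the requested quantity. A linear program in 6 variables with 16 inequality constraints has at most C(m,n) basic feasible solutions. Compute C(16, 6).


Each vertex corresponds to some choice of n active constraints out of m, so the number of vertices is at most C(m, n) = m! / (n!(m-n)!).
m = 16, n = 6
Numerator: 16 * 15 * 14 * 13 * 12 * 11
Denominator: 6! = 720
C(16, 6) = 8008


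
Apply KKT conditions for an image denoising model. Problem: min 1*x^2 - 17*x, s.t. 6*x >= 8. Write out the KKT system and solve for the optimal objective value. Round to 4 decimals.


Step 1: Try lambda = 0 (constraint inactive).
Stationarity: 2*1*x - 17 = 0
x* = 17/(2*1) = 8.5
Check constraint: 6*8.5 = 51.0 >= 8 -- satisfied.
Step 2: Compute optimal value.
f(x*) = 1*8.5^2 - 17*8.5 = -72.25


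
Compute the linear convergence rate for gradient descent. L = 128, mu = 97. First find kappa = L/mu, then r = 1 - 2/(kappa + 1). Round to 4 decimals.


Step 1: Compute the condition number.
kappa = L/mu = 128/97 = 1.3196
Step 2: Compute the convergence rate.
r = 1 - 2/(kappa + 1) = 1 - 2*mu/(L + mu) = (L - mu)/(L + mu) = 31/225 = 0.1378


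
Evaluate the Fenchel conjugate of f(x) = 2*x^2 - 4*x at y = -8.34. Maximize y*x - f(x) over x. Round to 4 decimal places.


f*(y) = sup_x {y*x - a*x^2 - b*x} = sup_x {(y-b)*x - a*x^2}
FOC: (y - b) - 2a*x = 0 => x* = (y - b)/(2a)
x* = (-8.34 + 4)/(2*2) = -1.085
f*(-8.34) = (y-b)^2/(4a) = (-8.34 + 4)^2/(4*2)
= 18.8356/8 = 2.3545


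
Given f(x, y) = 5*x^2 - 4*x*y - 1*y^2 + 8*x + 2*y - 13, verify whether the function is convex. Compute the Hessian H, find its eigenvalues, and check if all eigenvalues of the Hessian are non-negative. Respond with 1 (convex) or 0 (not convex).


The Hessian of f(x,y) = 5*x^2 - 4*x*y - 1*y^2 + 8*x + 2*y - 13 is:
H = [[10, -4], [-4, -2]]
Trace = 10 - 2 = 8
Determinant = 10*-2 - (-4)^2 = -36
Discriminant = (8)^2 - 4*-36 = 208.0
Eigenvalues: lambda_1 = -3.2111, lambda_2 = 11.2111
The function is not convex.

0


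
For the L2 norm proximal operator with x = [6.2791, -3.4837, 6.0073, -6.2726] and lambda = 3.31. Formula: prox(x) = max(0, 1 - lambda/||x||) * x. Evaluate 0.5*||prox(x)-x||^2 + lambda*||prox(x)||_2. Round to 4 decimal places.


Step 1: Compute ||x||.
||x|| = 11.2693
Step 2: Compute scaling factor.
scale = max(0, 1 - 3.31/11.2693) = 0.7063
Step 3: prox(x) = [4.4348, -2.4605, 4.2428, -4.4302]
||prox(x)|| = 7.9593
Step 4: Proximal objective.
0.5*||prox-x||^2 = 5.4781
lambda*||prox|| = 26.3453
Total = 31.8232


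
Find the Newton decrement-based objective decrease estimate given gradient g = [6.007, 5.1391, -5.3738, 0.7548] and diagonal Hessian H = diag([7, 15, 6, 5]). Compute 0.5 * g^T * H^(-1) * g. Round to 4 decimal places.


Step 1: H is diagonal, so H^(-1) * g = [0.8581, 0.3426, -0.8956, 0.151].
Step 2: g^T H^(-1) g = sum_i g_i^2 / H_ii
  = (6.007)^2/7 + (5.1391)^2/15 + (-5.3738)^2/6 + (0.7548)^2/5
  = 5.1549 + 1.7607 + 4.813 + 0.1139 = 11.8425
Step 3: Objective decrease = 0.5 * g^T H^(-1) g = 5.9212


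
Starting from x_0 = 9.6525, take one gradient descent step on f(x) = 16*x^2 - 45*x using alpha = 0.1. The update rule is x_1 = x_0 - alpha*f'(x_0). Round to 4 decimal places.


We compute the gradient at x_0 and apply the update.
f'(x) = 32*x - 45
f'(9.6525) = 32*9.6525 - 45 = 263.88
x_1 = 9.6525 - 0.1*263.88 = -16.7355


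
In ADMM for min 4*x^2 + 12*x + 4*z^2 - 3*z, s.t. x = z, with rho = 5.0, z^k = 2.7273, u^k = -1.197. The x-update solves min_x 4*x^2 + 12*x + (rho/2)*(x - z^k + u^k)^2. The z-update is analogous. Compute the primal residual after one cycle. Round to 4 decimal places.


ADMM iteration with rho = 5.0, z^k = 2.7273, u^k = -1.197
Step 1: x-update.
Minimize 4*x^2 + 12*x + (5.0/2)*(x - 2.7273 - 1.197)^2
FOC: (2*4 + 5.0)*x = -12 + 5.0*(2.7273 + 1.197)
x^{k+1} = 0.5863
Step 2: z-update.
Minimize 4*z^2 - 3*z + (5.0/2)*(0.5863 - z - 1.197)^2
FOC: (2*4 + 5.0)*z = 3 + 5.0*(0.5863 - 1.197)
z^{k+1} = -0.0041
Step 3: u-update.
u^{k+1} = -1.197 + 0.5863 + 0.0041 = -0.6066
Step 4: Primal residual = |0.5863 + 0.0041| = 0.5904


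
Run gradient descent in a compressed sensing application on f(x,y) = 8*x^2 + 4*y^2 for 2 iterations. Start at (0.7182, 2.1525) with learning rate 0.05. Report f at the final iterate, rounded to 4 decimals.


Gradient descent on f(x,y) = 8*x^2 + 4*y^2.
Starting point: (0.7182, 2.1525), alpha = 0.05
Step 1: grad_x = 2*8*0.7182 = 11.4912, grad_y = 2*4*2.1525 = 17.22
  x_1 = 0.7182 - 0.05*11.4912 = 0.1436
  y_1 = 2.1525 - 0.05*17.22 = 1.2915
Step 2: grad_x = 2*8*0.1436 = 2.2982, grad_y = 2*4*1.2915 = 10.332
  x_2 = 0.1436 - 0.05*2.2982 = 0.0287
  y_2 = 1.2915 - 0.05*10.332 = 0.7749
f(0.0287, 0.7749) = 8*0.0287^2 + 4*0.7749^2 = 2.4085


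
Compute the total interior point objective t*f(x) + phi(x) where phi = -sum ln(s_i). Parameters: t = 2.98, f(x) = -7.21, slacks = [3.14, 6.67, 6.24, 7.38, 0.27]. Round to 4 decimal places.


Step 1: Compute log-barrier.
ln values: [1.1442, 1.8976, 1.831, 1.9988, -1.3093]
phi = -(1.1442 + 1.8976 + 1.831 + 1.9988 - 1.3093) = -5.5623
Step 2: Compute augmented objective.
t*f(x) = 2.98*-7.21 = -21.4858
Total = -21.4858 - 5.5623 = -27.0481


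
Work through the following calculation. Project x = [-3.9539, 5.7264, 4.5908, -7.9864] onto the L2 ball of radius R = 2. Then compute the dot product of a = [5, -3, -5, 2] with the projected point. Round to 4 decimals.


Step 1: Compute ||x|| (intermediates to 6 decimals).
||x|| = sqrt((-3.9539)^2 + 5.7264^2 + 4.5908^2 + (-7.9864)^2) = 11.544826
Step 2: Project.
Since ||x|| > R, scale = R/||x|| = 2/11.544826 = 0.173238, proj(x) = scale * x
proj(x) = [-0.684966, 0.99203, 0.795301, -1.383548]
Step 3: Dot product.
a^T * proj(x) = 5*(-0.684966) - 3*0.99203 - 5*0.795301 + 2*(-1.383548) = -13.1445
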